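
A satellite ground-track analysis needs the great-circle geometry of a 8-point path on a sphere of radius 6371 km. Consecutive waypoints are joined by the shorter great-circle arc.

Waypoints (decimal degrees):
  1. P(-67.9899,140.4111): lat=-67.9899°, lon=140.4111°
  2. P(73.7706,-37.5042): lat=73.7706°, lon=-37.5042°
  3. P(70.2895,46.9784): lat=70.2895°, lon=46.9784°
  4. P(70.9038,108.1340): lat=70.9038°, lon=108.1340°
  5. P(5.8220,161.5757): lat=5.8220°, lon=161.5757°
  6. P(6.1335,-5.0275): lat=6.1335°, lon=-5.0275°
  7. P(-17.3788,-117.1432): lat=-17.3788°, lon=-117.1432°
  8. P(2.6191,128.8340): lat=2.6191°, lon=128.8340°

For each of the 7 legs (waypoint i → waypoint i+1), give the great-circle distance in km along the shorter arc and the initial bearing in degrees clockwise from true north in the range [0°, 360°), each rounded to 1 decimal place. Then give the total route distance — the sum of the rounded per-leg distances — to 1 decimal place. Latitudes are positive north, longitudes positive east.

Leg 1: dist=19367.9 km, bearing=354.2°
Leg 2: dist=2677.9 km, bearing=55.4°
Leg 3: dist=2164.6 km, bearing=59.3°
Leg 4: dist=8134.9 km, bearing=123.4°
Leg 5: dist=18020.5 km, bearing=311.6°
Leg 6: dist=12554.1 km, bearing=253.7°
Leg 7: dist=12641.6 km, bearing=265.1°
Total: 75561.5 km

Leg 1: φ1=-1.1866476, φ2=1.2875399, Δφ=2.4741875, Δλ=-3.1052078 rad; a=sin²(Δφ/2)+cosφ1·cosφ2·sin²(Δλ/2)=0.9974226844; c=2·atan2(√a, √(1-a))=3.040014450; dist=6371·c=19367.932 ≈ 19367.9 km; running total=19367.9 km
Leg 1 bearing: y=sinΔλ·cosφ2=-0.01016674, x=cosφ1·sinφ2-sinφ1·cosφ2·cosΔλ=0.10089266; θ=atan2(y, x)=-5.7542° <0 so +360° → 354.2458° ≈ 354.2°
Leg 2: φ1=1.2875399, φ2=1.2267832, Δφ=-0.0607567, Δλ=1.4744995 rad; a=sin²(Δφ/2)+cosφ1·cosφ2·sin²(Δλ/2)=0.0435215041; c=2·atan2(√a, √(1-a))=0.420323476; dist=6371·c=2677.881 ≈ 2677.9 km; running total=22045.8 km
Leg 2 bearing: y=sinΔλ·cosφ2=0.33570524, x=cosφ1·sinφ2-sinφ1·cosφ2·cosΔλ=0.23197311; θ=atan2(y, x)=55.3554° ≈ 55.4°
Leg 3: φ1=1.2267832, φ2=1.2375048, Δφ=0.0107216, Δλ=1.0673666 rad; a=sin²(Δφ/2)+cosφ1·cosφ2·sin²(Δλ/2)=0.0285826513; c=2·atan2(√a, √(1-a))=0.339759934; dist=6371·c=2164.611 ≈ 2164.6 km; running total=24210.4 km
Leg 3 bearing: y=sinΔλ·cosφ2=0.28656609, x=cosφ1·sinφ2-sinφ1·cosφ2·cosΔλ=0.17012528; θ=atan2(y, x)=59.3037° ≈ 59.3°
Leg 4: φ1=1.2375048, φ2=0.1016131, Δφ=-1.1358917, Δλ=0.9327336 rad; a=sin²(Δφ/2)+cosφ1·cosφ2·sin²(Δλ/2)=0.3551410343; c=2·atan2(√a, √(1-a))=1.276864210; dist=6371·c=8134.902 ≈ 8134.9 km; running total=32345.3 km
Leg 4 bearing: y=sinΔλ·cosφ2=0.79910789, x=cosφ1·sinφ2-sinφ1·cosφ2·cosΔλ=-0.52677329; θ=atan2(y, x)=123.3929° ≈ 123.4°
Leg 5: φ1=0.1016131, φ2=0.1070498, Δφ=0.0054367, Δλ=-2.9077744 rad; a=sin²(Δφ/2)+cosφ1·cosφ2·sin²(Δλ/2)=0.9756964638; c=2·atan2(√a, √(1-a))=2.828523868; dist=6371·c=18020.526 ≈ 18020.5 km; running total=50365.8 km
Leg 5 bearing: y=sinΔλ·cosφ2=-0.23036728, x=cosφ1·sinφ2-sinφ1·cosφ2·cosΔλ=0.20440747; θ=atan2(y, x)=-48.4170° <0 so +360° → 311.5830° ≈ 311.6°
Leg 6: φ1=0.1070498, φ2=-0.3033173, Δφ=-0.4103670, Δλ=-1.9567881 rad; a=sin²(Δφ/2)+cosφ1·cosφ2·sin²(Δλ/2)=0.6945744735; c=2·atan2(√a, √(1-a))=1.970503861; dist=6371·c=12554.080 ≈ 12554.1 km; running total=62919.9 km
Leg 6 bearing: y=sinΔλ·cosφ2=-0.88413502, x=cosφ1·sinφ2-sinφ1·cosφ2·cosΔλ=-0.25858916; θ=atan2(y, x)=-106.3030° <0 so +360° → 253.6970° ≈ 253.7°
Leg 7: φ1=-0.3033173, φ2=0.0457119, Δφ=0.3490292, Δλ=4.2931120 rad; a=sin²(Δφ/2)+cosφ1·cosφ2·sin²(Δλ/2)=0.7008796889; c=2·atan2(√a, √(1-a))=1.984233617; dist=6371·c=12641.552 ≈ 12641.6 km; running total=75561.5 km
Leg 7 bearing: y=sinΔλ·cosφ2=-0.91242940, x=cosφ1·sinφ2-sinφ1·cosφ2·cosΔλ=-0.07785876; θ=atan2(y, x)=-94.8773° <0 so +360° → 265.1227° ≈ 265.1°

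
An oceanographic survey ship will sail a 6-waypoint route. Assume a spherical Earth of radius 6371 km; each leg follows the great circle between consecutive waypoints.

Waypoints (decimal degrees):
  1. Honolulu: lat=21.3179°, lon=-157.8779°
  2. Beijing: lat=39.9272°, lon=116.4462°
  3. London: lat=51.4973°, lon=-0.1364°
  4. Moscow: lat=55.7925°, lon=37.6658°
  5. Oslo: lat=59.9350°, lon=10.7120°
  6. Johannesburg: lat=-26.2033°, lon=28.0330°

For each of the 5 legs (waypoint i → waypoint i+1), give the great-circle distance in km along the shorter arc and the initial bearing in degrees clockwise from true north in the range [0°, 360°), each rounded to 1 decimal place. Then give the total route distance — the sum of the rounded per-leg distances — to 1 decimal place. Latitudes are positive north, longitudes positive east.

Leg 1: dist=8151.7 km, bearing=307.0°
Leg 2: dist=8142.1 km, bearing=324.4°
Leg 3: dist=2504.2 km, bearing=64.1°
Leg 4: dist=1646.5 km, bearing=297.3°
Leg 5: dist=9708.2 km, bearing=164.5°
Total: 30152.7 km

Leg 1: φ1=0.3720675, φ2=0.6968611, Δφ=0.3247936, Δλ=4.7878588 rad; a=sin²(Δφ/2)+cosφ1·cosφ2·sin²(Δλ/2)=0.3564049271; c=2·atan2(√a, √(1-a))=1.279504213; dist=6371·c=8151.721 ≈ 8151.7 km; running total=8151.7 km
Leg 1 bearing: y=sinΔλ·cosφ2=-0.76467769, x=cosφ1·sinφ2-sinφ1·cosφ2·cosΔλ=0.57687941; θ=atan2(y, x)=-52.9688° <0 so +360° → 307.0312° ≈ 307.0°
Leg 2: φ1=0.6968611, φ2=0.8987974, Δφ=0.2019363, Δλ=-2.0347502 rad; a=sin²(Δφ/2)+cosφ1·cosφ2·sin²(Δλ/2)=0.3556826278; c=2·atan2(√a, √(1-a))=1.277995741; dist=6371·c=8142.111 ≈ 8142.1 km; running total=16293.8 km
Leg 2 bearing: y=sinΔλ·cosφ2=-0.55674170, x=cosφ1·sinφ2-sinφ1·cosφ2·cosΔλ=0.77892789; θ=atan2(y, x)=-35.5554° <0 so +360° → 324.4446° ≈ 324.4°
Leg 3: φ1=0.8987974, φ2=0.9737628, Δφ=0.0749654, Δλ=0.6597729 rad; a=sin²(Δφ/2)+cosφ1·cosφ2·sin²(Δλ/2)=0.0381305780; c=2·atan2(√a, √(1-a))=0.393066555; dist=6371·c=2504.227 ≈ 2504.2 km; running total=18798.0 km
Leg 3 bearing: y=sinΔλ·cosφ2=0.34458828, x=cosφ1·sinφ2-sinφ1·cosφ2·cosΔλ=0.16722879; θ=atan2(y, x)=64.1127° ≈ 64.1°
Leg 4: φ1=0.9737628, φ2=1.0460631, Δφ=0.0723003, Δλ=-0.4704326 rad; a=sin²(Δφ/2)+cosφ1·cosφ2·sin²(Δλ/2)=0.0166036480; c=2·atan2(√a, √(1-a))=0.258428824; dist=6371·c=1646.450 ≈ 1646.5 km; running total=20444.5 km
Leg 4 bearing: y=sinΔλ·cosφ2=-0.22708113, x=cosφ1·sinφ2-sinφ1·cosφ2·cosΔλ=0.11724345; θ=atan2(y, x)=-62.6924° <0 so +360° → 297.3076° ≈ 297.3°
Leg 5: φ1=1.0460631, φ2=-0.4573339, Δφ=-1.5033969, Δλ=0.3023085 rad; a=sin²(Δφ/2)+cosφ1·cosφ2·sin²(Δλ/2)=0.4765177874; c=2·atan2(√a, √(1-a))=1.523814620; dist=6371·c=9708.223 ≈ 9708.2 km; running total=30152.7 km
Leg 5 bearing: y=sinΔλ·cosφ2=0.26712849, x=cosφ1·sinφ2-sinφ1·cosφ2·cosΔλ=-0.96251582; θ=atan2(y, x)=164.4890° ≈ 164.5°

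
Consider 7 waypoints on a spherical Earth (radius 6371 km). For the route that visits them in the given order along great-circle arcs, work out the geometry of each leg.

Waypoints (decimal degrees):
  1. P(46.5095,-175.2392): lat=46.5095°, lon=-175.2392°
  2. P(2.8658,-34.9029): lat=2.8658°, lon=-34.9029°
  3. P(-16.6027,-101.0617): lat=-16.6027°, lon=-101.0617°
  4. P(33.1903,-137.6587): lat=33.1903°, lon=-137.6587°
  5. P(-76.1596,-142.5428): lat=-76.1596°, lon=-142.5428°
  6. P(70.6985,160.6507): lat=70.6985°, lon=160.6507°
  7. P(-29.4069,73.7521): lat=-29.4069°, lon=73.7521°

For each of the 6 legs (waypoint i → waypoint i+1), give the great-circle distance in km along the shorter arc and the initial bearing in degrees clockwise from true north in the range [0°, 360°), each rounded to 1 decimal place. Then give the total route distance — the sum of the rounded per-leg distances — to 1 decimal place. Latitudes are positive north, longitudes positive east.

Leg 1: dist=13291.1 km, bearing=47.1°
Leg 2: dist=7575.2 km, bearing=250.8°
Leg 3: dist=6763.7 km, bearing=325.2°
Leg 4: dist=12164.1 km, bearing=181.2°
Leg 5: dist=16770.5 km, bearing=325.4°
Leg 6: dist=12965.8 km, bearing=256.6°
Total: 69530.4 km

Leg 1: φ1=0.8117439, φ2=0.0500176, Δφ=-0.7617263, Δλ=2.4493305 rad; a=sin²(Δφ/2)+cosφ1·cosφ2·sin²(Δλ/2)=0.7464354469; c=2·atan2(√a, √(1-a))=2.086182497; dist=6371·c=13291.069 ≈ 13291.1 km; running total=13291.1 km
Leg 1 bearing: y=sinΔλ·cosφ2=0.63748199, x=cosφ1·sinφ2-sinφ1·cosφ2·cosΔλ=0.59219507; θ=atan2(y, x)=47.1092° ≈ 47.1°
Leg 2: φ1=0.0500176, φ2=-0.2897718, Δφ=-0.3397894, Δλ=-1.1546889 rad; a=sin²(Δφ/2)+cosφ1·cosφ2·sin²(Δλ/2)=0.3137093302; c=2·atan2(√a, √(1-a))=1.189007237; dist=6371·c=7575.165 ≈ 7575.2 km; running total=20866.3 km
Leg 2 bearing: y=sinΔλ·cosφ2=-0.87653588, x=cosφ1·sinφ2-sinφ1·cosφ2·cosΔλ=-0.30474252; θ=atan2(y, x)=-109.1709° <0 so +360° → 250.8291° ≈ 250.8°
Leg 3: φ1=-0.2897718, φ2=0.5792800, Δφ=0.8690518, Δλ=-0.6387381 rad; a=sin²(Δφ/2)+cosφ1·cosφ2·sin²(Δλ/2)=0.2562789902; c=2·atan2(√a, √(1-a))=1.061638560; dist=6371·c=6763.699 ≈ 6763.7 km; running total=27630.0 km
Leg 3 bearing: y=sinΔλ·cosφ2=-0.49891978, x=cosφ1·sinφ2-sinφ1·cosφ2·cosΔλ=0.71657472; θ=atan2(y, x)=-34.8478° <0 so +360° → 325.1522° ≈ 325.2°
Leg 4: φ1=0.5792800, φ2=-1.3292358, Δφ=-1.9085158, Δλ=-0.0852436 rad; a=sin²(Δφ/2)+cosφ1·cosφ2·sin²(Δλ/2)=0.6660315722; c=2·atan2(√a, √(1-a))=1.909286318; dist=6371·c=12164.063 ≈ 12164.1 km; running total=39794.1 km
Leg 4 bearing: y=sinΔλ·cosφ2=-0.02036714, x=cosφ1·sinφ2-sinφ1·cosφ2·cosΔλ=-0.94303725; θ=atan2(y, x)=-178.7628° <0 so +360° → 181.2372° ≈ 181.2°
Leg 5: φ1=-1.3292358, φ2=1.2339216, Δφ=2.5631574, Δλ=5.2917248 rad; a=sin²(Δφ/2)+cosφ1·cosφ2·sin²(Δλ/2)=0.9365506232; c=2·atan2(√a, √(1-a))=2.632323888; dist=6371·c=16770.535 ≈ 16770.5 km; running total=56564.6 km
Leg 5 bearing: y=sinΔλ·cosφ2=-0.27660386, x=cosφ1·sinφ2-sinφ1·cosφ2·cosΔλ=0.40147792; θ=atan2(y, x)=-34.5654° <0 so +360° → 325.4346° ≈ 325.4°
Leg 6: φ1=1.2339216, φ2=-0.5132472, Δφ=-1.7471688, Δλ=-1.5166667 rad; a=sin²(Δφ/2)+cosφ1·cosφ2·sin²(Δλ/2)=0.7239155713; c=2·atan2(√a, √(1-a))=2.035134494; dist=6371·c=12965.842 ≈ 12965.8 km; running total=69530.4 km
Leg 6 bearing: y=sinΔλ·cosφ2=-0.86987875, x=cosφ1·sinφ2-sinφ1·cosφ2·cosΔλ=-0.20678063; θ=atan2(y, x)=-103.3717° <0 so +360° → 256.6283° ≈ 256.6°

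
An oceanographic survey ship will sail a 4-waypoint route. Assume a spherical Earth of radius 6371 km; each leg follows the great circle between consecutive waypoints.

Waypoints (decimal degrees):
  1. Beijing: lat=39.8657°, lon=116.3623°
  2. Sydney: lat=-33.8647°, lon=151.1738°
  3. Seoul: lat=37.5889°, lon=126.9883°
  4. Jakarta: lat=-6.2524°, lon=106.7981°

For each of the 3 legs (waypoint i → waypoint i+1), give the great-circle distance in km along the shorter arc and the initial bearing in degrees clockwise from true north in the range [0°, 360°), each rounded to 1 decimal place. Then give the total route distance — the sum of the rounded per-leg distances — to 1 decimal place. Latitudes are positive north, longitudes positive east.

Leg 1: dist=8944.4 km, bearing=151.3°
Leg 2: dist=8329.7 km, bearing=340.4°
Leg 3: dist=5305.3 km, bearing=207.6°
Total: 22579.4 km

Leg 1: φ1=0.6957877, φ2=-0.5910505, Δφ=-1.2868382, Δλ=0.6075753 rad; a=sin²(Δφ/2)+cosφ1·cosφ2·sin²(Δλ/2)=0.4169520699; c=2·atan2(√a, √(1-a))=1.403927123; dist=6371·c=8944.420 ≈ 8944.4 km; running total=8944.4 km
Leg 1 bearing: y=sinΔλ·cosφ2=0.47403214, x=cosφ1·sinφ2-sinφ1·cosφ2·cosΔλ=-0.86469977; θ=atan2(y, x)=151.2683° ≈ 151.3°
Leg 2: φ1=-0.5910505, φ2=0.6560501, Δφ=1.2471006, Δλ=-0.4221166 rad; a=sin²(Δφ/2)+cosφ1·cosφ2·sin²(Δλ/2)=0.3698412329; c=2·atan2(√a, √(1-a))=1.307445266; dist=6371·c=8329.734 ≈ 8329.7 km; running total=17274.1 km
Leg 2 bearing: y=sinΔλ·cosφ2=-0.32464330, x=cosφ1·sinφ2-sinφ1·cosφ2·cosΔλ=0.90930826; θ=atan2(y, x)=-19.6477° <0 so +360° → 340.3523° ≈ 340.4°
Leg 3: φ1=0.6560501, φ2=-0.1091250, Δφ=-0.7651750, Δλ=-0.3523855 rad; a=sin²(Δφ/2)+cosφ1·cosφ2·sin²(Δλ/2)=0.1635705311; c=2·atan2(√a, √(1-a))=0.832729672; dist=6371·c=5305.321 ≈ 5305.3 km; running total=22579.4 km
Leg 3 bearing: y=sinΔλ·cosφ2=-0.34308472, x=cosφ1·sinφ2-sinφ1·cosφ2·cosΔλ=-0.65540348; θ=atan2(y, x)=-152.3692° <0 so +360° → 207.6308° ≈ 207.6°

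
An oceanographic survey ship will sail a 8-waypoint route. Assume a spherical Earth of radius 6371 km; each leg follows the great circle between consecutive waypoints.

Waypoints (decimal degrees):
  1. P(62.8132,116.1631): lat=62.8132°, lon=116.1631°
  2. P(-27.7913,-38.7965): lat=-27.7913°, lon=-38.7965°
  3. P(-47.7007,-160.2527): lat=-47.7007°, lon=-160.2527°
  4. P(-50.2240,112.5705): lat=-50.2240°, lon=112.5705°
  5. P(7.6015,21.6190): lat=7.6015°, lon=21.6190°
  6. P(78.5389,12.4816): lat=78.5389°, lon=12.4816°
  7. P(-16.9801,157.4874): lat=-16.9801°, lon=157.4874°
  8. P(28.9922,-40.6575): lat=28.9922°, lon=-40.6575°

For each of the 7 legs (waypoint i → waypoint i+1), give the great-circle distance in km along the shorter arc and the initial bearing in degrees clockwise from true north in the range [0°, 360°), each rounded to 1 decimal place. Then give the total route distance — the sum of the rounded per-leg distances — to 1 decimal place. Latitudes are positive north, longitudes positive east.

Leg 1: φ1=1.0962972, φ2=-0.4850497, Δφ=-1.5813468, Δλ=-2.7045552 rad; a=sin²(Δφ/2)+cosφ1·cosφ2·sin²(Δλ/2)=0.8904713206; c=2·atan2(√a, √(1-a))=2.466969909; dist=6371·c=15717.065 ≈ 15717.1 km; running total=15717.1 km
Leg 1 bearing: y=sinΔλ·cosφ2=-0.37443524, x=cosφ1·sinφ2-sinφ1·cosφ2·cosΔλ=0.49992684; θ=atan2(y, x)=-36.8325° <0 so +360° → 323.1675° ≈ 323.2°
Leg 2: φ1=-0.4850497, φ2=-0.8325343, Δφ=-0.3474846, Δλ=-2.1198106 rad; a=sin²(Δφ/2)+cosφ1·cosφ2·sin²(Δλ/2)=0.4829176069; c=2·atan2(√a, √(1-a))=1.536624891; dist=6371·c=9789.837 ≈ 9789.8 km; running total=25506.9 km
Leg 2 bearing: y=sinΔλ·cosφ2=-0.57409844, x=cosφ1·sinφ2-sinφ1·cosφ2·cosΔλ=-0.81807319; θ=atan2(y, x)=-144.9400° <0 so +360° → 215.0600° ≈ 215.1°
Leg 3: φ1=-0.8325343, φ2=-0.8765742, Δφ=-0.0440399, Δλ=4.7616631 rad; a=sin²(Δφ/2)+cosφ1·cosφ2·sin²(Δλ/2)=0.2051705928; c=2·atan2(√a, √(1-a))=0.940159992; dist=6371·c=5989.759 ≈ 5989.8 km; running total=31496.7 km
Leg 3 bearing: y=sinΔλ·cosφ2=-0.63901130, x=cosφ1·sinφ2-sinφ1·cosφ2·cosΔλ=-0.49393020; θ=atan2(y, x)=-127.7026° <0 so +360° → 232.2974° ≈ 232.3°
Leg 4: φ1=-0.8765742, φ2=0.1326712, Δφ=1.0092454, Δλ=-1.5874031 rad; a=sin²(Δφ/2)+cosφ1·cosφ2·sin²(Δλ/2)=0.5560983907; c=2·atan2(√a, √(1-a))=1.683229843; dist=6371·c=10723.857 ≈ 10723.9 km; running total=42220.6 km
Leg 4 bearing: y=sinΔλ·cosφ2=-0.99107540, x=cosφ1·sinφ2-sinφ1·cosφ2·cosΔλ=0.07198219; θ=atan2(y, x)=-85.8459° <0 so +360° → 274.1541° ≈ 274.2°
Leg 5: φ1=0.1326712, φ2=1.3707624, Δφ=1.2380912, Δλ=-0.1594777 rad; a=sin²(Δφ/2)+cosφ1·cosφ2·sin²(Δλ/2)=0.3379491476; c=2·atan2(√a, √(1-a))=1.240734303; dist=6371·c=7904.718 ≈ 7904.7 km; running total=50125.3 km
Leg 5 bearing: y=sinΔλ·cosφ2=-0.03155448, x=cosφ1·sinφ2-sinφ1·cosφ2·cosΔλ=0.94549585; θ=atan2(y, x)=-1.9114° <0 so +360° → 358.0886° ≈ 358.1°
Leg 6: φ1=1.3707624, φ2=-0.2963587, Δφ=-1.6671210, Δλ=2.5308286 rad; a=sin²(Δφ/2)+cosφ1·cosφ2·sin²(Δλ/2)=0.7209496184; c=2·atan2(√a, √(1-a))=2.028511067; dist=6371·c=12923.644 ≈ 12923.6 km; running total=63048.9 km
Leg 6 bearing: y=sinΔλ·cosφ2=0.54849278, x=cosφ1·sinφ2-sinφ1·cosφ2·cosΔλ=0.70984557; θ=atan2(y, x)=37.6930° ≈ 37.7°
Leg 7: φ1=-0.2963587, φ2=0.5060093, Δφ=0.8023680, Δλ=-3.4582809 rad; a=sin²(Δφ/2)+cosφ1·cosφ2·sin²(Δλ/2)=0.9682517259; c=2·atan2(√a, √(1-a))=2.783318646; dist=6371·c=17732.523 ≈ 17732.5 km; running total=80781.4 km
Leg 7 bearing: y=sinΔλ·cosφ2=0.27239568, x=cosφ1·sinφ2-sinφ1·cosφ2·cosΔλ=0.22082092; θ=atan2(y, x)=50.9696° ≈ 51.0°

Leg 1: dist=15717.1 km, bearing=323.2°
Leg 2: dist=9789.8 km, bearing=215.1°
Leg 3: dist=5989.8 km, bearing=232.3°
Leg 4: dist=10723.9 km, bearing=274.2°
Leg 5: dist=7904.7 km, bearing=358.1°
Leg 6: dist=12923.6 km, bearing=37.7°
Leg 7: dist=17732.5 km, bearing=51.0°
Total: 80781.4 km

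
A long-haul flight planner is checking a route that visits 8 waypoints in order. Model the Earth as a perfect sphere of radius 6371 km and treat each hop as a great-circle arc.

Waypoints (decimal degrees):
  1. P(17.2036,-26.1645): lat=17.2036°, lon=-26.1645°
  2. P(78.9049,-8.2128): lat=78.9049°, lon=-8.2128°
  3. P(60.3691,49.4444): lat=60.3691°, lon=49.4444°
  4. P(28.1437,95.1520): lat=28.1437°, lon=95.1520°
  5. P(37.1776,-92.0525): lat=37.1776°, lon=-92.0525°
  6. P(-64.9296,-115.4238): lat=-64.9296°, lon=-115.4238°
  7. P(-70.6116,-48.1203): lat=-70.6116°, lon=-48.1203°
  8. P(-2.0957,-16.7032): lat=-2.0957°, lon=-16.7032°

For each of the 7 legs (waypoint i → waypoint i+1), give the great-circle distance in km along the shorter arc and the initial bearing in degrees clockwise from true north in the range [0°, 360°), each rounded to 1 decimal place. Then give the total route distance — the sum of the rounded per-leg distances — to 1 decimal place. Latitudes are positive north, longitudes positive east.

Leg 1: φ1=0.3002595, φ2=1.3771503, Δφ=1.0768908, Δλ=0.3133163 rad; a=sin²(Δφ/2)+cosφ1·cosφ2·sin²(Δλ/2)=0.2674405710; c=2·atan2(√a, √(1-a))=1.087027455; dist=6371·c=6925.452 ≈ 6925.5 km; running total=6925.5 km
Leg 1 bearing: y=sinΔλ·cosφ2=0.05931232, x=cosφ1·sinφ2-sinφ1·cosφ2·cosΔλ=0.88325902; θ=atan2(y, x)=3.8417° ≈ 3.8°
Leg 2: φ1=1.3771503, φ2=1.0536396, Δφ=-0.3235107, Δλ=1.0063080 rad; a=sin²(Δφ/2)+cosφ1·cosφ2·sin²(Δλ/2)=0.0480590229; c=2·atan2(√a, √(1-a))=0.442037453; dist=6371·c=2816.221 ≈ 2816.2 km; running total=9741.7 km
Leg 2 bearing: y=sinΔλ·cosφ2=0.41770904, x=cosφ1·sinφ2-sinφ1·cosφ2·cosΔλ=-0.09228525; θ=atan2(y, x)=102.4583° ≈ 102.5°
Leg 3: φ1=1.0536396, φ2=0.4912002, Δφ=-0.5624393, Δλ=0.7977481 rad; a=sin²(Δφ/2)+cosφ1·cosφ2·sin²(Δλ/2)=0.1427809866; c=2·atan2(√a, √(1-a))=0.774975715; dist=6371·c=4937.370 ≈ 4937.4 km; running total=14679.1 km
Leg 3 bearing: y=sinΔλ·cosφ2=0.63115618, x=cosφ1·sinφ2-sinφ1·cosφ2·cosΔλ=-0.30202679; θ=atan2(y, x)=115.5725° ≈ 115.6°
Leg 4: φ1=0.4912002, φ2=0.6488715, Δφ=0.1576713, Δλ=-3.2673349 rad; a=sin²(Δφ/2)+cosφ1·cosφ2·sin²(Δλ/2)=0.7059912348; c=2·atan2(√a, √(1-a))=1.995425010; dist=6371·c=12712.853 ≈ 12712.9 km; running total=27392.0 km
Leg 4 bearing: y=sinΔλ·cosφ2=0.09992337, x=cosφ1·sinφ2-sinφ1·cosφ2·cosΔλ=0.90569629; θ=atan2(y, x)=6.2958° ≈ 6.3°
Leg 5: φ1=0.6488715, φ2=-1.1332353, Δφ=-1.7821068, Δλ=-0.4079061 rad; a=sin²(Δφ/2)+cosφ1·cosφ2·sin²(Δλ/2)=0.6187207893; c=2·atan2(√a, √(1-a))=1.810527585; dist=6371·c=11534.871 ≈ 11534.9 km; running total=38926.9 km
Leg 5 bearing: y=sinΔλ·cosφ2=-0.16808927, x=cosφ1·sinφ2-sinφ1·cosφ2·cosΔλ=-0.95674840; θ=atan2(y, x)=-170.0355° <0 so +360° → 189.9645° ≈ 190.0°
Leg 6: φ1=-1.1332353, φ2=-1.2324049, Δφ=-0.0991696, Δλ=1.1746677 rad; a=sin²(Δφ/2)+cosφ1·cosφ2·sin²(Δλ/2)=0.0456517418; c=2·atan2(√a, √(1-a))=0.430645389; dist=6371·c=2743.642 ≈ 2743.6 km; running total=41670.5 km
Leg 6 bearing: y=sinΔλ·cosφ2=0.30626294, x=cosφ1·sinφ2-sinφ1·cosφ2·cosΔλ=-0.28367878; θ=atan2(y, x)=132.8077° ≈ 132.8°
Leg 7: φ1=-1.2324049, φ2=-0.0365769, Δφ=1.1958280, Δλ=0.5483318 rad; a=sin²(Δφ/2)+cosφ1·cosφ2·sin²(Δλ/2)=0.3411964155; c=2·atan2(√a, √(1-a))=1.247591401; dist=6371·c=7948.405 ≈ 7948.4 km; running total=49618.9 km
Leg 7 bearing: y=sinΔλ·cosφ2=0.52091570, x=cosφ1·sinφ2-sinφ1·cosφ2·cosΔλ=0.79232097; θ=atan2(y, x)=33.3231° ≈ 33.3°

Leg 1: dist=6925.5 km, bearing=3.8°
Leg 2: dist=2816.2 km, bearing=102.5°
Leg 3: dist=4937.4 km, bearing=115.6°
Leg 4: dist=12712.9 km, bearing=6.3°
Leg 5: dist=11534.9 km, bearing=190.0°
Leg 6: dist=2743.6 km, bearing=132.8°
Leg 7: dist=7948.4 km, bearing=33.3°
Total: 49618.9 km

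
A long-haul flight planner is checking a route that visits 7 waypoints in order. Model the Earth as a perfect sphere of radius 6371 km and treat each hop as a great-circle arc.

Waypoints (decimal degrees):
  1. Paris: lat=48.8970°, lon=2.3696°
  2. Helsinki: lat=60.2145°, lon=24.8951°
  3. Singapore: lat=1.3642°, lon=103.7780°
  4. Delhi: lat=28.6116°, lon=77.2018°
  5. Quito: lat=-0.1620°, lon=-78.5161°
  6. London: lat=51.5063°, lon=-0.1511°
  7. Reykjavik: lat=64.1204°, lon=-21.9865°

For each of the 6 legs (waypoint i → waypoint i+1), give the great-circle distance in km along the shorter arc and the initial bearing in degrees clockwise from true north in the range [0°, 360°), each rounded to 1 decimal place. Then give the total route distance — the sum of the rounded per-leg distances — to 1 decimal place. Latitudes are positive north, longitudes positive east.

Leg 1: dist=1904.7 km, bearing=40.2°
Leg 2: dist=9264.2 km, bearing=99.0°
Leg 3: dist=4138.8 km, bearing=319.5°
Leg 4: dist=15932.1 km, bearing=316.5°
Leg 5: dist=9219.9 km, bearing=37.9°
Leg 6: dist=1888.9 km, bearing=326.2°
Total: 42348.6 km

Leg 1: φ1=0.8534136, φ2=1.0509413, Δφ=0.1975276, Δλ=0.3931441 rad; a=sin²(Δφ/2)+cosφ1·cosφ2·sin²(Δλ/2)=0.0221799109; c=2·atan2(√a, √(1-a))=0.298970645; dist=6371·c=1904.742 ≈ 1904.7 km; running total=1904.7 km
Leg 1 bearing: y=sinΔλ·cosφ2=0.19030389, x=cosφ1·sinφ2-sinφ1·cosφ2·cosΔλ=0.22480275; θ=atan2(y, x)=40.2492° ≈ 40.2°
Leg 2: φ1=1.0509413, φ2=0.0238098, Δφ=-1.0271315, Δλ=1.3767663 rad; a=sin²(Δφ/2)+cosφ1·cosφ2·sin²(Δλ/2)=0.4417915998; c=2·atan2(√a, √(1-a))=1.454114946; dist=6371·c=9264.166 ≈ 9264.2 km; running total=11168.9 km
Leg 2 bearing: y=sinΔλ·cosφ2=0.98095704, x=cosφ1·sinφ2-sinφ1·cosφ2·cosΔλ=-0.15546836; θ=atan2(y, x)=99.0057° ≈ 99.0°
Leg 3: φ1=0.0238098, φ2=0.4993666, Δφ=0.4755568, Δλ=-0.4638422 rad; a=sin²(Δφ/2)+cosφ1·cosφ2·sin²(Δλ/2)=0.1018465475; c=2·atan2(√a, √(1-a))=0.649631253; dist=6371·c=4138.801 ≈ 4138.8 km; running total=15307.7 km
Leg 3 bearing: y=sinΔλ·cosφ2=-0.39275535, x=cosφ1·sinφ2-sinφ1·cosφ2·cosΔλ=0.46004189; θ=atan2(y, x)=-40.4887° <0 so +360° → 319.5113° ≈ 319.5°
Leg 4: φ1=0.4993666, φ2=-0.0028274, Δφ=-0.5021941, Δλ=-2.7177901 rad; a=sin²(Δφ/2)+cosφ1·cosφ2·sin²(Δλ/2)=0.9007859057; c=2·atan2(√a, √(1-a))=2.500715825; dist=6371·c=15932.061 ≈ 15932.1 km; running total=31239.8 km
Leg 4 bearing: y=sinΔλ·cosφ2=-0.41122796, x=cosφ1·sinφ2-sinφ1·cosφ2·cosΔλ=0.43402096; θ=atan2(y, x)=-43.4553° <0 so +360° → 316.5447° ≈ 316.5°
Leg 5: φ1=-0.0028274, φ2=0.8989545, Δφ=0.9017820, Δλ=1.3677273 rad; a=sin²(Δφ/2)+cosφ1·cosφ2·sin²(Δλ/2)=0.4383421945; c=2·atan2(√a, √(1-a))=1.447166019; dist=6371·c=9219.895 ≈ 9219.9 km; running total=40459.7 km
Leg 5 bearing: y=sinΔλ·cosφ2=0.60963906, x=cosφ1·sinφ2-sinφ1·cosφ2·cosΔλ=0.78302840; θ=atan2(y, x)=37.9031° ≈ 37.9°
Leg 6: φ1=0.8989545, φ2=1.1191121, Δφ=0.2201576, Δλ=-0.3810996 rad; a=sin²(Δφ/2)+cosφ1·cosφ2·sin²(Δλ/2)=0.0218141008; c=2·atan2(√a, √(1-a))=0.296476581; dist=6371·c=1888.852 ≈ 1888.9 km; running total=42348.6 km
Leg 6 bearing: y=sinΔλ·cosφ2=-0.16234554, x=cosφ1·sinφ2-sinφ1·cosφ2·cosΔλ=0.24289279; θ=atan2(y, x)=-33.7581° <0 so +360° → 326.2419° ≈ 326.2°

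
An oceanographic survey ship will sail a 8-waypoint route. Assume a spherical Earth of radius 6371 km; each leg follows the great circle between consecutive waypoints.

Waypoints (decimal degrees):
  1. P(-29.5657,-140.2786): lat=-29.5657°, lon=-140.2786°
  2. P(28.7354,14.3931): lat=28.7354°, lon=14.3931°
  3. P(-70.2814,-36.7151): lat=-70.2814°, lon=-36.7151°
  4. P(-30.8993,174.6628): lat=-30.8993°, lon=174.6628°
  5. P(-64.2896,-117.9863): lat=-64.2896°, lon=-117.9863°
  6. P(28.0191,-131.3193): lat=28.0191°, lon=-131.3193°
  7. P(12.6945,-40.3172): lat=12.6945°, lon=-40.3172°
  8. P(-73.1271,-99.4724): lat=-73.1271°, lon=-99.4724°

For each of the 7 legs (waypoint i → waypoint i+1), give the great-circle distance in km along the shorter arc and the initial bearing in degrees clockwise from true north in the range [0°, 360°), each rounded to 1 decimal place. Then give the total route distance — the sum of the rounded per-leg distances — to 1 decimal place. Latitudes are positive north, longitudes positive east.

Leg 1: φ1=-0.5160188, φ2=0.5015273, Δφ=1.0175462, Δλ=2.6995304 rad; a=sin²(Δφ/2)+cosφ1·cosφ2·sin²(Δλ/2)=0.9632900356; c=2·atan2(√a, √(1-a))=2.756011640; dist=6371·c=17558.550 ≈ 17558.6 km; running total=17558.6 km
Leg 1 bearing: y=sinΔλ·cosφ2=0.37511995, x=cosφ1·sinφ2-sinφ1·cosφ2·cosΔλ=0.02709968; θ=atan2(y, x)=85.8680° ≈ 85.9°
Leg 2: φ1=0.5015273, φ2=-1.2266418, Δφ=-1.7281692, Δλ=-0.8920064 rad; a=sin²(Δφ/2)+cosφ1·cosφ2·sin²(Δλ/2)=0.6334120203; c=2·atan2(√a, √(1-a))=1.840892413; dist=6371·c=11728.326 ≈ 11728.3 km; running total=29286.9 km
Leg 2 bearing: y=sinΔλ·cosφ2=-0.26261024, x=cosφ1·sinφ2-sinφ1·cosφ2·cosΔλ=-0.92727601; θ=atan2(y, x)=-164.1876° <0 so +360° → 195.8124° ≈ 195.8°
Leg 3: φ1=-1.2266418, φ2=-0.5392945, Δφ=0.6873473, Δλ=3.6892403 rad; a=sin²(Δφ/2)+cosφ1·cosφ2·sin²(Δλ/2)=0.3818775835; c=2·atan2(√a, √(1-a))=1.332296862; dist=6371·c=8488.063 ≈ 8488.1 km; running total=37775.0 km
Leg 3 bearing: y=sinΔλ·cosφ2=-0.44678081, x=cosφ1·sinφ2-sinφ1·cosφ2·cosΔλ=-0.86288776; θ=atan2(y, x)=-152.6261° <0 so +360° → 207.3739° ≈ 207.4°
Leg 4: φ1=-0.5392945, φ2=-1.1220652, Δφ=-0.5827707, Δλ=-5.1076903 rad; a=sin²(Δφ/2)+cosφ1·cosφ2·sin²(Δλ/2)=0.1969804988; c=2·atan2(√a, √(1-a))=0.919724902; dist=6371·c=5859.567 ≈ 5859.6 km; running total=43634.6 km
Leg 4 bearing: y=sinΔλ·cosφ2=0.40036647, x=cosφ1·sinφ2-sinφ1·cosφ2·cosΔλ=-0.68733064; θ=atan2(y, x)=149.7794° ≈ 149.8°
Leg 5: φ1=-1.1220652, φ2=0.4890255, Δφ=1.6110907, Δλ=-0.2327047 rad; a=sin²(Δφ/2)+cosφ1·cosφ2·sin²(Δλ/2)=0.5253030666; c=2·atan2(√a, √(1-a))=1.621424085; dist=6371·c=10330.093 ≈ 10330.1 km; running total=53964.7 km
Leg 5 bearing: y=sinΔλ·cosφ2=-0.20358063, x=cosφ1·sinφ2-sinφ1·cosφ2·cosΔλ=0.97774943; θ=atan2(y, x)=-11.7617° <0 so +360° → 348.2383° ≈ 348.2°
Leg 6: φ1=0.4890255, φ2=0.2215608, Δφ=-0.2674647, Δλ=1.5882863 rad; a=sin²(Δφ/2)+cosφ1·cosφ2·sin²(Δλ/2)=0.4559147627; c=2·atan2(√a, √(1-a))=1.482511211; dist=6371·c=9445.079 ≈ 9445.1 km; running total=63409.8 km
Leg 6 bearing: y=sinΔλ·cosφ2=0.97540644, x=cosφ1·sinφ2-sinφ1·cosφ2·cosΔλ=0.20201052; θ=atan2(y, x)=78.2992° ≈ 78.3°
Leg 7: φ1=0.2215608, φ2=-1.2763087, Δφ=-1.4978695, Δλ=-1.0324530 rad; a=sin²(Δφ/2)+cosφ1·cosφ2·sin²(Δλ/2)=0.5325574915; c=2·atan2(√a, √(1-a))=1.635957412; dist=6371·c=10422.685 ≈ 10422.7 km; running total=73832.5 km
Leg 7 bearing: y=sinΔλ·cosφ2=-0.24919649, x=cosφ1·sinφ2-sinφ1·cosφ2·cosΔλ=-0.96626143; θ=atan2(y, x)=-165.5387° <0 so +360° → 194.4613° ≈ 194.5°

Leg 1: dist=17558.6 km, bearing=85.9°
Leg 2: dist=11728.3 km, bearing=195.8°
Leg 3: dist=8488.1 km, bearing=207.4°
Leg 4: dist=5859.6 km, bearing=149.8°
Leg 5: dist=10330.1 km, bearing=348.2°
Leg 6: dist=9445.1 km, bearing=78.3°
Leg 7: dist=10422.7 km, bearing=194.5°
Total: 73832.5 km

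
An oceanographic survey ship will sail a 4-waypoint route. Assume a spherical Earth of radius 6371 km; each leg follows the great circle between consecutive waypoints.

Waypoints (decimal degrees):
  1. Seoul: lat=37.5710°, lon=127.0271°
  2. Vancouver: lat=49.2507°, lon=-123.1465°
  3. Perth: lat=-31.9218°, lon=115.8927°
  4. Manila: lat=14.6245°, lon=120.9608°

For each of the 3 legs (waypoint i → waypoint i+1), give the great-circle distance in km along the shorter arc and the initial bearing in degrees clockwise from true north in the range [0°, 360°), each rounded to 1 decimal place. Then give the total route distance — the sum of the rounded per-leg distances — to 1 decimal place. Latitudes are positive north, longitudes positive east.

Leg 1: dist=8156.7 km, bearing=39.9°
Leg 2: dist=14820.4 km, bearing=268.9°
Leg 3: dist=5203.8 km, bearing=6.7°
Total: 28180.9 km

Leg 1: φ1=0.6557377, φ2=0.8595869, Δφ=0.2038492, Δλ=-4.3663530 rad; a=sin²(Δφ/2)+cosφ1·cosφ2·sin²(Δλ/2)=0.3567755723; c=2·atan2(√a, √(1-a))=1.280278015; dist=6371·c=8156.651 ≈ 8156.7 km; running total=8156.7 km
Leg 1 bearing: y=sinΔλ·cosφ2=0.61405844, x=cosφ1·sinφ2-sinφ1·cosφ2·cosΔλ=0.73544495; θ=atan2(y, x)=39.8601° ≈ 39.9°
Leg 2: φ1=0.8595869, φ2=-0.5571405, Δφ=-1.4167274, Δλ=4.1720211 rad; a=sin²(Δφ/2)+cosφ1·cosφ2·sin²(Δλ/2)=0.8427998123; c=2·atan2(√a, √(1-a))=2.326223391; dist=6371·c=14820.369 ≈ 14820.4 km; running total=22977.1 km
Leg 2 bearing: y=sinΔλ·cosφ2=-0.72783729, x=cosφ1·sinφ2-sinφ1·cosφ2·cosΔλ=-0.01435400; θ=atan2(y, x)=-91.1298° <0 so +360° → 268.8702° ≈ 268.9°
Leg 3: φ1=-0.5571405, φ2=0.2552457, Δφ=0.8123862, Δλ=0.0884550 rad; a=sin²(Δφ/2)+cosφ1·cosφ2·sin²(Δλ/2)=0.1577213274; c=2·atan2(√a, √(1-a))=0.816800044; dist=6371·c=5203.833 ≈ 5203.8 km; running total=28180.9 km
Leg 3 bearing: y=sinΔλ·cosφ2=0.08547763, x=cosφ1·sinφ2-sinφ1·cosφ2·cosΔλ=0.72393012; θ=atan2(y, x)=6.7340° ≈ 6.7°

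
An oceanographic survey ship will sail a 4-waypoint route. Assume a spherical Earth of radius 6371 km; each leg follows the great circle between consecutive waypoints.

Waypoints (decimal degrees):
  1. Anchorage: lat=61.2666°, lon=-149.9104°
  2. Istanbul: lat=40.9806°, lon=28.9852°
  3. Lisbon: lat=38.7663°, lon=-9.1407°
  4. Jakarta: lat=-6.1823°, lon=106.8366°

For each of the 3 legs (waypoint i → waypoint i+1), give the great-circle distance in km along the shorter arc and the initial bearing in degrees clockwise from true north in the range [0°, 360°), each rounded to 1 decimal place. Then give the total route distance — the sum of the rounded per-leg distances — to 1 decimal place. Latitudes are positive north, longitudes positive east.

Leg 1: φ1=1.0693039, φ2=0.7152464, Δφ=-0.3540575, Δλ=3.1223172 rad; a=sin²(Δφ/2)+cosφ1·cosφ2·sin²(Δλ/2)=0.3939013332; c=2·atan2(√a, √(1-a))=1.356973374; dist=6371·c=8645.277 ≈ 8645.3 km; running total=8645.3 km
Leg 1 bearing: y=sinΔλ·cosφ2=0.01455072, x=cosφ1·sinφ2-sinφ1·cosφ2·cosΔλ=0.97711850; θ=atan2(y, x)=0.8532° ≈ 0.9°
Leg 2: φ1=0.7152464, φ2=0.6765996, Δφ=-0.0386468, Δλ=-0.6654225 rad; a=sin²(Δφ/2)+cosφ1·cosφ2·sin²(Δλ/2)=0.0631631538; c=2·atan2(√a, √(1-a))=0.508093374; dist=6371·c=3237.063 ≈ 3237.1 km; running total=11882.4 km
Leg 2 bearing: y=sinΔλ·cosφ2=-0.48138412, x=cosφ1·sinφ2-sinφ1·cosφ2·cosΔλ=0.07045286; θ=atan2(y, x)=-81.6736° <0 so +360° → 278.3264° ≈ 278.3°
Leg 3: φ1=0.6765996, φ2=-0.1079015, Δφ=-0.7845011, Δλ=2.0241857 rad; a=sin²(Δφ/2)+cosφ1·cosφ2·sin²(Δλ/2)=0.7034839459; c=2·atan2(√a, √(1-a))=1.989928495; dist=6371·c=12677.834 ≈ 12677.8 km; running total=24560.2 km
Leg 3 bearing: y=sinΔλ·cosφ2=0.89373951, x=cosφ1·sinφ2-sinφ1·cosφ2·cosΔλ=0.18869770; θ=atan2(y, x)=78.0781° ≈ 78.1°

Leg 1: dist=8645.3 km, bearing=0.9°
Leg 2: dist=3237.1 km, bearing=278.3°
Leg 3: dist=12677.8 km, bearing=78.1°
Total: 24560.2 km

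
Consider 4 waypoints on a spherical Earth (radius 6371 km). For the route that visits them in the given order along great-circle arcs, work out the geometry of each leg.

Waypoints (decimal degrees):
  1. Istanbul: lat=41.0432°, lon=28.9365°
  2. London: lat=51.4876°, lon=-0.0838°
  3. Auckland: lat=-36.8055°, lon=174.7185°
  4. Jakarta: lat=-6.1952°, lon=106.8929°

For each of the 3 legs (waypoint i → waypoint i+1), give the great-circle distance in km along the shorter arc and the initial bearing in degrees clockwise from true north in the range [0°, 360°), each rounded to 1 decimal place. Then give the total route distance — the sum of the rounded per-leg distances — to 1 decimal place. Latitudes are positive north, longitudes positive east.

Leg 1: φ1=0.7163390, φ2=0.8986281, Δφ=0.1822892, Δλ=-0.5064998 rad; a=sin²(Δφ/2)+cosφ1·cosφ2·sin²(Δλ/2)=0.0377663433; c=2·atan2(√a, √(1-a))=0.391160277; dist=6371·c=2492.082 ≈ 2492.1 km; running total=2492.1 km
Leg 1 bearing: y=sinΔλ·cosφ2=-0.30207613, x=cosφ1·sinφ2-sinφ1·cosφ2·cosΔλ=0.23261599; θ=atan2(y, x)=-52.4017° <0 so +360° → 307.5983° ≈ 307.6°
Leg 2: φ1=0.8986281, φ2=-0.6423772, Δφ=-1.5410053, Δλ=3.0508757 rad; a=sin²(Δφ/2)+cosφ1·cosφ2·sin²(Δλ/2)=0.9826484472; c=2·atan2(√a, √(1-a))=2.877374177; dist=6371·c=18331.751 ≈ 18331.8 km; running total=20823.9 km
Leg 2 bearing: y=sinΔλ·cosφ2=0.07253513, x=cosφ1·sinφ2-sinφ1·cosφ2·cosΔλ=0.25087957; θ=atan2(y, x)=16.1258° ≈ 16.1°
Leg 3: φ1=-0.6423772, φ2=-0.1081266, Δφ=0.5342505, Δλ=-1.1837800 rad; a=sin²(Δφ/2)+cosφ1·cosφ2·sin²(Δλ/2)=0.3174581336; c=2·atan2(√a, √(1-a))=1.197073584; dist=6371·c=7626.556 ≈ 7626.6 km; running total=28450.5 km
Leg 3 bearing: y=sinΔλ·cosφ2=-0.92063125, x=cosφ1·sinφ2-sinφ1·cosφ2·cosΔλ=0.13839063; θ=atan2(y, x)=-81.4512° <0 so +360° → 278.5488° ≈ 278.5°

Leg 1: dist=2492.1 km, bearing=307.6°
Leg 2: dist=18331.8 km, bearing=16.1°
Leg 3: dist=7626.6 km, bearing=278.5°
Total: 28450.5 km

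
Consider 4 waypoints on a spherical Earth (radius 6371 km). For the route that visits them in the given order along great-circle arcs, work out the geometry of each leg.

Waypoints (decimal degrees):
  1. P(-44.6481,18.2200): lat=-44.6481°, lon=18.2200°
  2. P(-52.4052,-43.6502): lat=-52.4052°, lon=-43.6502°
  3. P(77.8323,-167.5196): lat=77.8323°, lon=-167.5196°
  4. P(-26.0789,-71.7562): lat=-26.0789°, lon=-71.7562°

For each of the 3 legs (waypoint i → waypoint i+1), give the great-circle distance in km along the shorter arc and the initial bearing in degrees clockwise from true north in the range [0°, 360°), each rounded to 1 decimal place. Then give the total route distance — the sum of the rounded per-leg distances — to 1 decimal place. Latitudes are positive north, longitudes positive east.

Leg 1: φ1=-0.7792563, φ2=-0.9146433, Δφ=-0.1353869, Δλ=-1.0798387 rad; a=sin²(Δφ/2)+cosφ1·cosφ2·sin²(Δλ/2)=0.1192737598; c=2·atan2(√a, √(1-a))=0.705245432; dist=6371·c=4493.119 ≈ 4493.1 km; running total=4493.1 km
Leg 1 bearing: y=sinΔλ·cosφ2=-0.53801248, x=cosφ1·sinφ2-sinφ1·cosφ2·cosΔλ=-0.36156976; θ=atan2(y, x)=-123.9030° <0 so +360° → 236.0970° ≈ 236.1°
Leg 2: φ1=-0.9146433, φ2=1.3584299, Δφ=2.2730732, Δλ=-2.1619289 rad; a=sin²(Δφ/2)+cosφ1·cosφ2·sin²(Δλ/2)=0.9231034407; c=2·atan2(√a, √(1-a))=2.579622373; dist=6371·c=16434.774 ≈ 16434.8 km; running total=20927.9 km
Leg 2 bearing: y=sinΔλ·cosφ2=-0.17500756, x=cosφ1·sinφ2-sinφ1·cosφ2·cosΔλ=0.50329541; θ=atan2(y, x)=-19.1738° <0 so +360° → 340.8262° ≈ 340.8°
Leg 3: φ1=1.3584299, φ2=-0.4551627, Δφ=-1.8135926, Δλ=1.6713866 rad; a=sin²(Δφ/2)+cosφ1·cosφ2·sin²(Δλ/2)=0.7243718509; c=2·atan2(√a, √(1-a))=2.036155380; dist=6371·c=12972.346 ≈ 12972.3 km; running total=33900.2 km
Leg 3 bearing: y=sinΔλ·cosφ2=0.89364923, x=cosφ1·sinφ2-sinφ1·cosφ2·cosΔλ=-0.00448733; θ=atan2(y, x)=90.2877° ≈ 90.3°

Leg 1: dist=4493.1 km, bearing=236.1°
Leg 2: dist=16434.8 km, bearing=340.8°
Leg 3: dist=12972.3 km, bearing=90.3°
Total: 33900.2 km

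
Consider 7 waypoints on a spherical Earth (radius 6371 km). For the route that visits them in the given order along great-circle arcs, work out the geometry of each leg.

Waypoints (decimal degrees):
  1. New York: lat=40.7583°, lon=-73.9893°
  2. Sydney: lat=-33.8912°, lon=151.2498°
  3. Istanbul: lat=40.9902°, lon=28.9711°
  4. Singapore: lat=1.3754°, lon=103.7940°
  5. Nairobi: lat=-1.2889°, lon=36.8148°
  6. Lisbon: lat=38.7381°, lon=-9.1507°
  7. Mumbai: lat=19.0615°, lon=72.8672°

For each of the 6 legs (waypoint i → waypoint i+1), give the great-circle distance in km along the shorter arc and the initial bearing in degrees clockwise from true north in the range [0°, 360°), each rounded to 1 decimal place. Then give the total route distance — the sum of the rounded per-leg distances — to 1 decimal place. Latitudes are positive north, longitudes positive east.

Leg 1: φ1=0.7113665, φ2=-0.5915130, Δφ=-1.3028796, Δλ=3.9311639 rad; a=sin²(Δφ/2)+cosφ1·cosφ2·sin²(Δλ/2)=0.9034015367; c=2·atan2(√a, √(1-a))=2.509517280; dist=6371·c=15988.135 ≈ 15988.1 km; running total=15988.1 km
Leg 1 bearing: y=sinΔλ·cosφ2=-0.58941223, x=cosφ1·sinφ2-sinφ1·cosφ2·cosΔλ=-0.04076794; θ=atan2(y, x)=-93.9567° <0 so +360° → 266.0433° ≈ 266.0°
Leg 2: φ1=-0.5915130, φ2=0.7154140, Δφ=1.3069270, Δλ=-2.1341659 rad; a=sin²(Δφ/2)+cosφ1·cosφ2·sin²(Δλ/2)=0.8501867687; c=2·atan2(√a, √(1-a))=2.346717015; dist=6371·c=14950.934 ≈ 14950.9 km; running total=30939.0 km
Leg 2 bearing: y=sinΔλ·cosφ2=-0.63817194, x=cosφ1·sinφ2-sinφ1·cosφ2·cosΔλ=0.31970843; θ=atan2(y, x)=-63.3903° <0 so +360° → 296.6097° ≈ 296.6°
Leg 3: φ1=0.7154140, φ2=0.0240053, Δφ=-0.6914087, Δλ=1.3059060 rad; a=sin²(Δφ/2)+cosφ1·cosφ2·sin²(Δλ/2)=0.3933488629; c=2·atan2(√a, √(1-a))=1.355842545; dist=6371·c=8638.073 ≈ 8638.1 km; running total=39577.1 km
Leg 3 bearing: y=sinΔλ·cosφ2=0.96484315, x=cosφ1·sinφ2-sinφ1·cosφ2·cosΔλ=-0.15355730; θ=atan2(y, x)=99.0429° ≈ 99.0°
Leg 4: φ1=0.0240053, φ2=-0.0224955, Δφ=-0.0465008, Δλ=-1.1690076 rad; a=sin²(Δφ/2)+cosφ1·cosφ2·sin²(Δλ/2)=0.3048431146; c=2·atan2(√a, √(1-a))=1.169823956; dist=6371·c=7452.948 ≈ 7452.9 km; running total=47030.0 km
Leg 4 bearing: y=sinΔλ·cosφ2=-0.92013008, x=cosφ1·sinφ2-sinφ1·cosφ2·cosΔλ=-0.03187152; θ=atan2(y, x)=-91.9838° <0 so +360° → 268.0162° ≈ 268.0°
Leg 5: φ1=-0.0224955, φ2=0.6761074, Δφ=0.6986029, Δλ=-0.8022493 rad; a=sin²(Δφ/2)+cosφ1·cosφ2·sin²(Δλ/2)=0.2360157514; c=2·atan2(√a, √(1-a))=1.014589620; dist=6371·c=6463.950 ≈ 6464.0 km; running total=53494.0 km
Leg 5 bearing: y=sinΔλ·cosφ2=-0.56076908, x=cosφ1·sinφ2-sinφ1·cosφ2·cosΔλ=0.63779879; θ=atan2(y, x)=-41.3228° <0 so +360° → 318.6772° ≈ 318.7°
Leg 6: φ1=0.6761074, φ2=0.3326859, Δφ=-0.3434215, Δλ=1.4314824 rad; a=sin²(Δφ/2)+cosφ1·cosφ2·sin²(Δλ/2)=0.3466302083; c=2·atan2(√a, √(1-a))=1.259030744; dist=6371·c=8021.285 ≈ 8021.3 km; running total=61515.3 km
Leg 6 bearing: y=sinΔλ·cosφ2=0.93601131, x=cosφ1·sinφ2-sinφ1·cosφ2·cosΔλ=0.17260840; θ=atan2(y, x)=79.5516° ≈ 79.6°

Leg 1: dist=15988.1 km, bearing=266.0°
Leg 2: dist=14950.9 km, bearing=296.6°
Leg 3: dist=8638.1 km, bearing=99.0°
Leg 4: dist=7452.9 km, bearing=268.0°
Leg 5: dist=6464.0 km, bearing=318.7°
Leg 6: dist=8021.3 km, bearing=79.6°
Total: 61515.3 km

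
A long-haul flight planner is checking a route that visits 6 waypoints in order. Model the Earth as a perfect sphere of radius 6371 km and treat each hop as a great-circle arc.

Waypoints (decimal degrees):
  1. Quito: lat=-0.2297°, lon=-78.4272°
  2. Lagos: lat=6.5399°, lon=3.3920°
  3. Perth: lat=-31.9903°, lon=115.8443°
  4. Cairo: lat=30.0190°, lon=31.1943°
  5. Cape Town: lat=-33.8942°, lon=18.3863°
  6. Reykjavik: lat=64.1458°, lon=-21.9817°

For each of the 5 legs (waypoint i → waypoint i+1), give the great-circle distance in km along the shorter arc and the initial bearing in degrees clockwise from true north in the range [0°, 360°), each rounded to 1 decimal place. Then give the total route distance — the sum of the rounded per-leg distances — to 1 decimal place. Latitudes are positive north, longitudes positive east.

Leg 1: φ1=-0.0040090, φ2=0.1141428, Δφ=0.1181518, Δλ=1.4280144 rad; a=sin²(Δφ/2)+cosφ1·cosφ2·sin²(Δλ/2)=0.4295432267; c=2·atan2(√a, √(1-a))=1.429412219; dist=6371·c=9106.785 ≈ 9106.8 km; running total=9106.8 km
Leg 1 bearing: y=sinΔλ·cosφ2=0.98338297, x=cosφ1·sinφ2-sinφ1·cosφ2·cosΔλ=0.11446094; θ=atan2(y, x)=83.3609° ≈ 83.4°
Leg 2: φ1=0.1141428, φ2=-0.5583361, Δφ=-0.6724789, Δλ=1.9626629 rad; a=sin²(Δφ/2)+cosφ1·cosφ2·sin²(Δλ/2)=0.6910734437; c=2·atan2(√a, √(1-a))=1.962914726; dist=6371·c=12505.730 ≈ 12505.7 km; running total=21612.5 km
Leg 2 bearing: y=sinΔλ·cosφ2=0.78384709, x=cosφ1·sinφ2-sinφ1·cosφ2·cosΔλ=-0.48943589; θ=atan2(y, x)=121.9807° ≈ 122.0°
Leg 3: φ1=-0.5583361, φ2=0.5239304, Δφ=1.0822665, Δλ=-1.4774212 rad; a=sin²(Δφ/2)+cosφ1·cosφ2·sin²(Δλ/2)=0.5982839284; c=2·atan2(√a, √(1-a))=1.768652575; dist=6371·c=11268.086 ≈ 11268.1 km; running total=32880.6 km
Leg 3 bearing: y=sinΔλ·cosφ2=-0.86208762, x=cosφ1·sinφ2-sinφ1·cosφ2·cosΔλ=0.46708246; θ=atan2(y, x)=-61.5510° <0 so +360° → 298.4490° ≈ 298.4°
Leg 4: φ1=0.5239304, φ2=-0.5915654, Δφ=-1.1154958, Δλ=-0.2235418 rad; a=sin²(Δφ/2)+cosφ1·cosφ2·sin²(Δλ/2)=0.2890753508; c=2·atan2(√a, √(1-a))=1.135312303; dist=6371·c=7233.075 ≈ 7233.1 km; running total=40113.7 km
Leg 4 bearing: y=sinΔλ·cosφ2=-0.18401350, x=cosφ1·sinφ2-sinφ1·cosφ2·cosΔλ=-0.88779626; θ=atan2(y, x)=-168.2901° <0 so +360° → 191.7099° ≈ 191.7°
Leg 5: φ1=-0.5915654, φ2=1.1195554, Δφ=1.7111208, Δλ=-0.7045545 rad; a=sin²(Δφ/2)+cosφ1·cosφ2·sin²(Δλ/2)=0.6130257144; c=2·atan2(√a, √(1-a))=1.798818596; dist=6371·c=11460.273 ≈ 11460.3 km; running total=51574.0 km
Leg 5 bearing: y=sinΔλ·cosφ2=-0.28244828, x=cosφ1·sinφ2-sinφ1·cosφ2·cosΔλ=0.93226805; θ=atan2(y, x)=-16.8552° <0 so +360° → 343.1448° ≈ 343.1°

Leg 1: dist=9106.8 km, bearing=83.4°
Leg 2: dist=12505.7 km, bearing=122.0°
Leg 3: dist=11268.1 km, bearing=298.4°
Leg 4: dist=7233.1 km, bearing=191.7°
Leg 5: dist=11460.3 km, bearing=343.1°
Total: 51574.0 km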